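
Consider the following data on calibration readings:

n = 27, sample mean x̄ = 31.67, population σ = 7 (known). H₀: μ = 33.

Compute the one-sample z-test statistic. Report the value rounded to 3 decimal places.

SE = σ/√n = 7/√27 = 1.3472
z = (x̄−μ₀)/SE = (31.67−33)/1.3472 = -0.9873

test statistic = -0.987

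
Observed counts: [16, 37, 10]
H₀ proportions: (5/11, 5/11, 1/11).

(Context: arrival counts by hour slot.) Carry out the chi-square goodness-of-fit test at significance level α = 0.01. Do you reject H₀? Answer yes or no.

reject H₀: yes

n = 63; E_i = n·p_i = [28.64, 28.64, 5.73]
χ² = (16−28.64)²/28.64 + (37−28.64)²/28.64 + (10−5.73)²/5.73 = 11.2063
df = 2
p-value (upper-tail) = 0.00369
At α=0.01: p < α → reject H₀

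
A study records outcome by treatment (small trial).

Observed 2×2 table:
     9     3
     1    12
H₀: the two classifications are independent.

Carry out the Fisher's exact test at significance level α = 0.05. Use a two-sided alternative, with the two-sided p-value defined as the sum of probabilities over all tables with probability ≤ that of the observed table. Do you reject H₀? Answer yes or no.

reject H₀: yes

Margins: r₁=12, r₂=13, c₁=10, c₂=15, n=25
p_obs = C(12,9)·C(13,1)/C(25,10); sum pmf over tables with pmf ≤ p_obs
p-value (two-sided) = 0.00098
At α=0.05: p < α → reject H₀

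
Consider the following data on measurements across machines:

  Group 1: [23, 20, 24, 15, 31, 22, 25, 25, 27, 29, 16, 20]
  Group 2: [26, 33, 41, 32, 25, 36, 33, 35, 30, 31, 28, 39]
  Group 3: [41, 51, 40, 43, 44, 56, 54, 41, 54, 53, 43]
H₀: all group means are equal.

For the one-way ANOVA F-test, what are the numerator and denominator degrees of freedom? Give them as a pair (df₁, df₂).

k = 3 groups, N = 35 total
df = (k−1, N−k) = (3−1, 35−3) = (2, 32)

degrees of freedom = [2, 32]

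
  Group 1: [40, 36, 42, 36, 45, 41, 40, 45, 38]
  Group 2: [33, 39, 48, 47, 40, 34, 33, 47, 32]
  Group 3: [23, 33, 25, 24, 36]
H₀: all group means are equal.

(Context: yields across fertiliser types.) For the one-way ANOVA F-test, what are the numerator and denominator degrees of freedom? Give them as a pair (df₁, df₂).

k = 3 groups, N = 23 total
df = (k−1, N−k) = (3−1, 23−3) = (2, 20)

degrees of freedom = [2, 20]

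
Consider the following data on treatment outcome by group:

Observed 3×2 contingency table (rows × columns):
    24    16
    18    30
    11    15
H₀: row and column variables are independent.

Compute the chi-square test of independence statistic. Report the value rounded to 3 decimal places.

Row totals [40, 48, 26], col totals [53, 61], n=114
χ² = (24−18.60)²/18.60 + (16−21.40)²/21.40 + (18−22.32)²/22.32 + (30−25.68)²/25.68 + (11−12.09)²/12.09 + (15−13.91)²/13.91 = 4.6770
df = 2

test statistic = 4.677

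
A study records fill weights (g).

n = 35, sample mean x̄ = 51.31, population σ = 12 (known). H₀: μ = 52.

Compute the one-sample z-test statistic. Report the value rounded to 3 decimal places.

test statistic = -0.340

SE = σ/√n = 12/√35 = 2.0284
z = (x̄−μ₀)/SE = (51.31−52)/2.0284 = -0.3402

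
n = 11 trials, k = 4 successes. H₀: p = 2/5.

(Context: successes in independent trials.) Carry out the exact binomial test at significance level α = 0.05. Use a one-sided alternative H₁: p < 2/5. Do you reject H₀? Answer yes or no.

Exact binomial: n=11, k=4, p₀=2/5=0.4000
P(X≤4) from Σ C(n,i)·p₀^i·(1−p₀)^(n−i)
p-value (one-sided, H₁ less) = 0.53277
At α=0.05: p ≥ α → fail to reject H₀

reject H₀: no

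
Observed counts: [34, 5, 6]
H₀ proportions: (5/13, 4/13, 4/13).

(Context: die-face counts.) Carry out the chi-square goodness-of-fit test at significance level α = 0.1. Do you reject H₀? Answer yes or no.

reject H₀: yes

n = 45; E_i = n·p_i = [17.31, 13.85, 13.85]
χ² = (34−17.31)²/17.31 + (5−13.85)²/13.85 + (6−13.85)²/13.85 = 26.1967
df = 2
p-value (upper-tail) = 0.00000
At α=0.1: p < α → reject H₀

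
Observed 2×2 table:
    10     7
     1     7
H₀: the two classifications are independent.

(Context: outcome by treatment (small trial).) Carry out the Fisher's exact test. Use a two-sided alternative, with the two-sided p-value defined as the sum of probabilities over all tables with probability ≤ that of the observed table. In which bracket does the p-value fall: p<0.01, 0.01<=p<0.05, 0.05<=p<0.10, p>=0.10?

Margins: r₁=17, r₂=8, c₁=11, c₂=14, n=25
p_obs = C(17,10)·C(8,1)/C(25,11); sum pmf over tables with pmf ≤ p_obs
p-value (two-sided) = 0.04211
→ bracket: 0.01<=p<0.05

p-value bracket: 0.01<=p<0.05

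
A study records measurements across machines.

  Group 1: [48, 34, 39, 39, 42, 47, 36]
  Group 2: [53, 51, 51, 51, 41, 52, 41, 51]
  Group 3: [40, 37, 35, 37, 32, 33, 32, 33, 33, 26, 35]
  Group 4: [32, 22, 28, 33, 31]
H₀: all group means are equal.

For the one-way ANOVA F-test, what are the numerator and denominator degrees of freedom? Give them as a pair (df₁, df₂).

k = 4 groups, N = 31 total
df = (k−1, N−k) = (4−1, 31−4) = (3, 27)

degrees of freedom = [3, 27]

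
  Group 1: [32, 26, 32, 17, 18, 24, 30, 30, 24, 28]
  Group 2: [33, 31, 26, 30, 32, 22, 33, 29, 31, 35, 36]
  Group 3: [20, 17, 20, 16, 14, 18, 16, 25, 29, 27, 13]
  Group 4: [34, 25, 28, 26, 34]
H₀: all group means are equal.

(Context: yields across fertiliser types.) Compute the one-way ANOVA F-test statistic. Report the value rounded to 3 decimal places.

test statistic = 10.759

Group means [26.10, 30.73, 19.55, 29.40], grand mean 25.973
SSB = Σnᵢ(x̄ᵢ−x̄)² = 761.964; SSW = ΣΣ(x−x̄ᵢ)² = 779.009
MSB = 761.964/3 = 253.9880; MSW = 779.009/33 = 23.6063
F = MSB/MSW = 10.7593
df = (3, 33)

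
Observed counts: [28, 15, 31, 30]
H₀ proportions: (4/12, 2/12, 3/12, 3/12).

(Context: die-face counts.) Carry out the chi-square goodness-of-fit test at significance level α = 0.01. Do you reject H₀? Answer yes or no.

n = 104; E_i = n·p_i = [34.67, 17.33, 26.00, 26.00]
χ² = (28−34.67)²/34.67 + (15−17.33)²/17.33 + (31−26.00)²/26.00 + (30−26.00)²/26.00 = 3.1731
df = 3
p-value (upper-tail) = 0.36570
At α=0.01: p ≥ α → fail to reject H₀

reject H₀: no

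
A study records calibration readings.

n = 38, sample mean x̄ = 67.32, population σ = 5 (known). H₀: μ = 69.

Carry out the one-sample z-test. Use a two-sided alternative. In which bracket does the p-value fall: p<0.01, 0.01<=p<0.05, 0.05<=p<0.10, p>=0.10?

SE = σ/√n = 5/√38 = 0.8111
z = (x̄−μ₀)/SE = (67.32−69)/0.8111 = -2.0712
p-value (two-sided) = 0.03834
→ bracket: 0.01<=p<0.05

p-value bracket: 0.01<=p<0.05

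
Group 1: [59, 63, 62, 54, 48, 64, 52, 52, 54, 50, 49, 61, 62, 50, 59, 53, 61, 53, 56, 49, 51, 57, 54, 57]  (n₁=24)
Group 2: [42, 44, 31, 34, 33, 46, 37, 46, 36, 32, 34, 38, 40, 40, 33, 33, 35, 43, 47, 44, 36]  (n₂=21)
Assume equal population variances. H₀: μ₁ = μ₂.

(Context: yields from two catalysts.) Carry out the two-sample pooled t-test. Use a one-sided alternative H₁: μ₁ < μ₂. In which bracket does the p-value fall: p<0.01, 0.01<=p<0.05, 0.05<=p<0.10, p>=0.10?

p-value bracket: p>=0.10

x̄₁=55.417, s₁=4.969, n₁=24
x̄₂=38.286, s₂=5.188, n₂=21
s_p² = [23·4.969² + 20·5.188²]/43 = 25.7237
SE = √(s_p²·(1/24+1/21)) = 1.5155
t = (55.417−38.286)/1.5155 = 11.3038
df = 43
p-value (one-sided, H₁ less) = 1.00000
→ bracket: p>=0.10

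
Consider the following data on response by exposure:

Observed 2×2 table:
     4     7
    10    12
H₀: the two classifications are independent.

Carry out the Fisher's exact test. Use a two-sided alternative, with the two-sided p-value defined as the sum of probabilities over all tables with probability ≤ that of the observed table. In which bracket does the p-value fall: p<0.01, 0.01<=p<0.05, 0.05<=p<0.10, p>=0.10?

p-value bracket: p>=0.10

Margins: r₁=11, r₂=22, c₁=14, c₂=19, n=33
p_obs = C(11,4)·C(22,10)/C(33,14); sum pmf over tables with pmf ≤ p_obs
p-value (two-sided) = 0.71934
→ bracket: p>=0.10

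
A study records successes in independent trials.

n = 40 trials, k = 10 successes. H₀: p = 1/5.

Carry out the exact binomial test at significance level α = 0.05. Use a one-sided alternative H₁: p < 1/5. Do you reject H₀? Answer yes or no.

Exact binomial: n=40, k=10, p₀=1/5=0.2000
P(X≤10) from Σ C(n,i)·p₀^i·(1−p₀)^(n−i)
p-value (one-sided, H₁ less) = 0.83923
At α=0.05: p ≥ α → fail to reject H₀

reject H₀: no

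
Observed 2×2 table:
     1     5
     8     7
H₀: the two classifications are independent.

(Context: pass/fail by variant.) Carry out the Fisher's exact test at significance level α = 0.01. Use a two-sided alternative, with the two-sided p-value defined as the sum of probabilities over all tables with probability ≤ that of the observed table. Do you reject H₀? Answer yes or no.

Margins: r₁=6, r₂=15, c₁=9, c₂=12, n=21
p_obs = C(6,1)·C(15,8)/C(21,9); sum pmf over tables with pmf ≤ p_obs
p-value (two-sided) = 0.17780
At α=0.01: p ≥ α → fail to reject H₀

reject H₀: no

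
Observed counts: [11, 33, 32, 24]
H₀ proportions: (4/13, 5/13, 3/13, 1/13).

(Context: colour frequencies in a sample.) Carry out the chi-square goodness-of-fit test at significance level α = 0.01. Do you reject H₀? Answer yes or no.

n = 100; E_i = n·p_i = [30.77, 38.46, 23.08, 7.69]
χ² = (11−30.77)²/30.77 + (33−38.46)²/38.46 + (32−23.08)²/23.08 + (24−7.69)²/7.69 = 51.4998
df = 3
p-value (upper-tail) = 0.00000
At α=0.01: p < α → reject H₀

reject H₀: yes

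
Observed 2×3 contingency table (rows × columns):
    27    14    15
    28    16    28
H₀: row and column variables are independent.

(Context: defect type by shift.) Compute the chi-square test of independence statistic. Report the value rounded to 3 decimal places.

test statistic = 2.115

Row totals [56, 72], col totals [55, 30, 43], n=128
χ² = (27−24.06)²/24.06 + (14−13.12)²/13.12 + (15−18.81)²/18.81 + (28−30.94)²/30.94 + (16−16.88)²/16.88 + (28−24.19)²/24.19 = 2.1148
df = 2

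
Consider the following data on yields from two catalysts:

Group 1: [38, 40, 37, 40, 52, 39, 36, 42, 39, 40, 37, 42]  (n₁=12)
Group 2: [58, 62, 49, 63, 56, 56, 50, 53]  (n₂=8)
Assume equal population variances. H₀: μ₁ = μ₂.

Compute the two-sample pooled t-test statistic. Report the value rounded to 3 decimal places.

test statistic = -7.545

x̄₁=40.167, s₁=4.174, n₁=12
x̄₂=55.875, s₂=5.111, n₂=8
s_p² = [11·4.174² + 7·5.111²]/18 = 20.8079
SE = √(s_p²·(1/12+1/8)) = 2.0821
t = (40.167−55.875)/2.0821 = -7.5446
df = 18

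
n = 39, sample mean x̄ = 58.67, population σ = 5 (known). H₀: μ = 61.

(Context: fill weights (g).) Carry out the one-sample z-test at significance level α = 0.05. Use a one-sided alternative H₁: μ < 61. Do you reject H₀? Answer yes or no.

SE = σ/√n = 5/√39 = 0.8006
z = (x̄−μ₀)/SE = (58.67−61)/0.8006 = -2.9102
p-value (one-sided, H₁ less) = 0.00181
At α=0.05: p < α → reject H₀

reject H₀: yes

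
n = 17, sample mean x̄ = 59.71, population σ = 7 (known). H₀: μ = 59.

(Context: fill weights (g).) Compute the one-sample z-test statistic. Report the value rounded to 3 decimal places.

SE = σ/√n = 7/√17 = 1.6977
z = (x̄−μ₀)/SE = (59.71−59)/1.6977 = 0.4182

test statistic = 0.418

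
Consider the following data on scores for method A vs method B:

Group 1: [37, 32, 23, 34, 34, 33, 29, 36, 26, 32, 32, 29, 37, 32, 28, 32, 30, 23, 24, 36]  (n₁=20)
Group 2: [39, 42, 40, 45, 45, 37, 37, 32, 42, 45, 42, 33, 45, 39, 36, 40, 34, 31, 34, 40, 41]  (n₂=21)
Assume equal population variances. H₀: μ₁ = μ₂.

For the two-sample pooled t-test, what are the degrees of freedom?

df = n₁ + n₂ − 2 = 20 + 21 − 2 = 39

degrees of freedom = 39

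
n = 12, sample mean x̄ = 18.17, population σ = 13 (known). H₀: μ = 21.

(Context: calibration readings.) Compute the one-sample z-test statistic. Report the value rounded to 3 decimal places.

test statistic = -0.754

SE = σ/√n = 13/√12 = 3.7528
z = (x̄−μ₀)/SE = (18.17−21)/3.7528 = -0.7541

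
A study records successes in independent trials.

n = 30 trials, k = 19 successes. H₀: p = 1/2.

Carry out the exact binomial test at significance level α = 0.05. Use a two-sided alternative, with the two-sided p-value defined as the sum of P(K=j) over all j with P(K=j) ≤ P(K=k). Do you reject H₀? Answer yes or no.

Exact binomial: n=30, k=19, p₀=1/2=0.5000
P(X=j) = C(n,j)·p₀^j·(1−p₀)^(n−j); p = Σ P(X=j) over j with P(X=j) ≤ P(X=19)
p-value (two-sided) = 0.20049
At α=0.05: p ≥ α → fail to reject H₀

reject H₀: no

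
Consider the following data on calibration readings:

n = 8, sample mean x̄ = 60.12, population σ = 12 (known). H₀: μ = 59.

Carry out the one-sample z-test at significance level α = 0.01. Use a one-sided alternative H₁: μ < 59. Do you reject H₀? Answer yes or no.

reject H₀: no

SE = σ/√n = 12/√8 = 4.2426
z = (x̄−μ₀)/SE = (60.12−59)/4.2426 = 0.2640
p-value (one-sided, H₁ less) = 0.60410
At α=0.01: p ≥ α → fail to reject H₀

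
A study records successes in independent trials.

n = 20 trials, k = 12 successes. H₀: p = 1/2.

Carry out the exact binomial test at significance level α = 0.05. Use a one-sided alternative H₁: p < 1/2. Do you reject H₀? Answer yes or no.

Exact binomial: n=20, k=12, p₀=1/2=0.5000
P(X≤12) from Σ C(n,i)·p₀^i·(1−p₀)^(n−i)
p-value (one-sided, H₁ less) = 0.86841
At α=0.05: p ≥ α → fail to reject H₀

reject H₀: no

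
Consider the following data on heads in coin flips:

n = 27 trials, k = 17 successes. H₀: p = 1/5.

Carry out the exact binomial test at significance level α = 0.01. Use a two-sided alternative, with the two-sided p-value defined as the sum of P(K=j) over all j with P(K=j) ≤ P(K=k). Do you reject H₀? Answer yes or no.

reject H₀: yes

Exact binomial: n=27, k=17, p₀=1/5=0.2000
P(X=j) = C(n,j)·p₀^j·(1−p₀)^(n−j); p = Σ P(X=j) over j with P(X=j) ≤ P(X=17)
p-value (two-sided) = 0.00000
At α=0.01: p < α → reject H₀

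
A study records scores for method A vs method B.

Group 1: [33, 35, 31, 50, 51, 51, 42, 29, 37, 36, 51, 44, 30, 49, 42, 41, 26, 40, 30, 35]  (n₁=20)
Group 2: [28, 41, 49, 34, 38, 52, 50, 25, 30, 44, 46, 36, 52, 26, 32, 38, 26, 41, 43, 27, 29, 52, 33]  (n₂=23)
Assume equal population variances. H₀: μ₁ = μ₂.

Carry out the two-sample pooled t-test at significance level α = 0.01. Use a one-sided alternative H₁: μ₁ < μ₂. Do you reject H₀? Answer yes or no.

x̄₁=39.150, s₁=8.197, n₁=20
x̄₂=37.913, s₂=9.293, n₂=23
s_p² = [19·8.197² + 22·9.293²]/41 = 77.4726
SE = √(s_p²·(1/20+1/23)) = 2.6911
t = (39.150−37.913)/2.6911 = 0.4596
df = 41
p-value (one-sided, H₁ less) = 0.67590
At α=0.01: p ≥ α → fail to reject H₀

reject H₀: no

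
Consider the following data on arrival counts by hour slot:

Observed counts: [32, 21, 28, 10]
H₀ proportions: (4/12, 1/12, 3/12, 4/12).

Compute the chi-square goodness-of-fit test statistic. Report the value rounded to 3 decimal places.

test statistic = 38.670

n = 91; E_i = n·p_i = [30.33, 7.58, 22.75, 30.33]
χ² = (32−30.33)²/30.33 + (21−7.58)²/7.58 + (28−22.75)²/22.75 + (10−30.33)²/30.33 = 38.6703
df = 3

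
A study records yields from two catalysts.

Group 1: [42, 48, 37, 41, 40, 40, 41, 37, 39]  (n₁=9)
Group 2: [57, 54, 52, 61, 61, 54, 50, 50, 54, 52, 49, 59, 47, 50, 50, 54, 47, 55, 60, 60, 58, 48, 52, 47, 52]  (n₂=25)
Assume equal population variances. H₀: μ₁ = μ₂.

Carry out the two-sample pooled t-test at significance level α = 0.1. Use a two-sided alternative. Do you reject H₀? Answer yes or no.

x̄₁=40.556, s₁=3.283, n₁=9
x̄₂=53.320, s₂=4.553, n₂=25
s_p² = [8·3.283² + 24·4.553²]/32 = 18.2394
SE = √(s_p²·(1/9+1/25)) = 1.6602
t = (40.556−53.320)/1.6602 = -7.6886
df = 32
p-value (two-sided) = 0.00000
At α=0.1: p < α → reject H₀

reject H₀: yes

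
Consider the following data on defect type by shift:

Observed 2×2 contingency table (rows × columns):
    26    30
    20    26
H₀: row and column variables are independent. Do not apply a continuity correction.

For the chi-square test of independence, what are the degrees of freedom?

degrees of freedom = 1

df = (r−1)(c−1) = (2−1)·(2−1) = 1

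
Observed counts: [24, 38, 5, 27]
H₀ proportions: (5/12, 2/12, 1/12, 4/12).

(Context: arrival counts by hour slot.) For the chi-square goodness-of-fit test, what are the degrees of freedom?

df = k − 1 = 4 − 1 = 3

degrees of freedom = 3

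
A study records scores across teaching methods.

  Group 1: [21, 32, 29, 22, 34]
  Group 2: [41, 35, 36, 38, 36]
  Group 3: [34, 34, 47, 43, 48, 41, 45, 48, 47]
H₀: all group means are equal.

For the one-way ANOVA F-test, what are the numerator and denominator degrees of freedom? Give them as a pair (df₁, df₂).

k = 3 groups, N = 19 total
df = (k−1, N−k) = (3−1, 19−3) = (2, 16)

degrees of freedom = [2, 16]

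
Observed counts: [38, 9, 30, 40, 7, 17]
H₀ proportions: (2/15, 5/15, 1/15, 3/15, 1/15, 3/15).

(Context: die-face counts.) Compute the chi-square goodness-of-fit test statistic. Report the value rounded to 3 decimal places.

test statistic = 105.475

n = 141; E_i = n·p_i = [18.80, 47.00, 9.40, 28.20, 9.40, 28.20]
χ² = (38−18.80)²/18.80 + (9−47.00)²/47.00 + (30−9.40)²/9.40 + (40−28.20)²/28.20 + (7−9.40)²/9.40 + (17−28.20)²/28.20 = 105.4752
df = 5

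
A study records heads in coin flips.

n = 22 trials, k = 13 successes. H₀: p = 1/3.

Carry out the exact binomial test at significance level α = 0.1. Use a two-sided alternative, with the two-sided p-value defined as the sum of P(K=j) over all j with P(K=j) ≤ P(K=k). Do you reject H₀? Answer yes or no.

Exact binomial: n=22, k=13, p₀=1/3=0.3333
P(X=j) = C(n,j)·p₀^j·(1−p₀)^(n−j); p = Σ P(X=j) over j with P(X=j) ≤ P(X=13)
p-value (two-sided) = 0.02093
At α=0.1: p < α → reject H₀

reject H₀: yes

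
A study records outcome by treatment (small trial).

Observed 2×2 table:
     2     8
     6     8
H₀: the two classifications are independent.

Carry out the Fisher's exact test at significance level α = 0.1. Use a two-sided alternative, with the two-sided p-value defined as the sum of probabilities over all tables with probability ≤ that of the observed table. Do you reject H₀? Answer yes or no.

reject H₀: no

Margins: r₁=10, r₂=14, c₁=8, c₂=16, n=24
p_obs = C(10,2)·C(14,6)/C(24,8); sum pmf over tables with pmf ≤ p_obs
p-value (two-sided) = 0.38754
At α=0.1: p ≥ α → fail to reject H₀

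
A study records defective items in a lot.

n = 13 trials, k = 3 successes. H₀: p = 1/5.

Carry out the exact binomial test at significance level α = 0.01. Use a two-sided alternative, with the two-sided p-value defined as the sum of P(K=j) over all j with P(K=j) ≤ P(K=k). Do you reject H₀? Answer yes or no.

Exact binomial: n=13, k=3, p₀=1/5=0.2000
P(X=j) = C(n,j)·p₀^j·(1−p₀)^(n−j); p = Σ P(X=j) over j with P(X=j) ≤ P(X=3)
p-value (two-sided) = 0.73199
At α=0.01: p ≥ α → fail to reject H₀

reject H₀: no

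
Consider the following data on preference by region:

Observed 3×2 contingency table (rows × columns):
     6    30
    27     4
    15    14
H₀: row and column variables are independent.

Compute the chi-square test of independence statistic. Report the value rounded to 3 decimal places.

Row totals [36, 31, 29], col totals [48, 48], n=96
χ² = (6−18.00)²/18.00 + (30−18.00)²/18.00 + (27−15.50)²/15.50 + (4−15.50)²/15.50 + (15−14.50)²/14.50 + (14−14.50)²/14.50 = 33.0990
df = 2

test statistic = 33.099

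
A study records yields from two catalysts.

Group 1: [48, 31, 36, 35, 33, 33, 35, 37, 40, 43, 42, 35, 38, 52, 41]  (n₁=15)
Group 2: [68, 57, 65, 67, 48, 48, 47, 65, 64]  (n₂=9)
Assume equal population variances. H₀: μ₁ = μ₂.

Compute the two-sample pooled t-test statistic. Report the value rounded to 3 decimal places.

test statistic = -6.746

x̄₁=38.600, s₁=5.829, n₁=15
x̄₂=58.778, s₂=8.885, n₂=9
s_p² = [14·5.829² + 8·8.885²]/22 = 50.3253
SE = √(s_p²·(1/15+1/9)) = 2.9911
t = (38.600−58.778)/2.9911 = -6.7459
df = 22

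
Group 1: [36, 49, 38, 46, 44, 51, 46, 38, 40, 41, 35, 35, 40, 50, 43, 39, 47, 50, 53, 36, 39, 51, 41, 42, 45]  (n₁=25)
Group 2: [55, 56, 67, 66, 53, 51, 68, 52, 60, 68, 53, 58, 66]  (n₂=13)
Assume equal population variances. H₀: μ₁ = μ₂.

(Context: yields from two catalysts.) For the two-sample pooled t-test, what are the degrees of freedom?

degrees of freedom = 36

df = n₁ + n₂ − 2 = 25 + 13 − 2 = 36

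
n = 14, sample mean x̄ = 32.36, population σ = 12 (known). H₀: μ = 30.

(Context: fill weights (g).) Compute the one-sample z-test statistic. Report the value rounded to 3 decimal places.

SE = σ/√n = 12/√14 = 3.2071
z = (x̄−μ₀)/SE = (32.36−30)/3.2071 = 0.7359

test statistic = 0.736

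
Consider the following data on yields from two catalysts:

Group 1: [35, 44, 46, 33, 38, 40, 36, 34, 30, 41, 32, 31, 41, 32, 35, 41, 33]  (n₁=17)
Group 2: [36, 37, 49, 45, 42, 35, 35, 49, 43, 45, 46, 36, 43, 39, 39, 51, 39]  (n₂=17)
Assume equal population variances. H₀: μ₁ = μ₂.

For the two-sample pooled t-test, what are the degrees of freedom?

degrees of freedom = 32

df = n₁ + n₂ − 2 = 17 + 17 − 2 = 32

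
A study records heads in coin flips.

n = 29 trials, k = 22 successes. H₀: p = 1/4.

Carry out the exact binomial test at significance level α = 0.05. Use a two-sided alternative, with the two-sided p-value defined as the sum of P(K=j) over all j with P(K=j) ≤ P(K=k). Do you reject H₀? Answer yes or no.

Exact binomial: n=29, k=22, p₀=1/4=0.2500
P(X=j) = C(n,j)·p₀^j·(1−p₀)^(n−j); p = Σ P(X=j) over j with P(X=j) ≤ P(X=22)
p-value (two-sided) = 0.00000
At α=0.05: p < α → reject H₀

reject H₀: yes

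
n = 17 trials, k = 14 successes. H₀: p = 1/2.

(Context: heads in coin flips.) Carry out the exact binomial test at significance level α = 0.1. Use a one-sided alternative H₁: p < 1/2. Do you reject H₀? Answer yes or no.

Exact binomial: n=17, k=14, p₀=1/2=0.5000
P(X≤14) from Σ C(n,i)·p₀^i·(1−p₀)^(n−i)
p-value (one-sided, H₁ less) = 0.99883
At α=0.1: p ≥ α → fail to reject H₀

reject H₀: no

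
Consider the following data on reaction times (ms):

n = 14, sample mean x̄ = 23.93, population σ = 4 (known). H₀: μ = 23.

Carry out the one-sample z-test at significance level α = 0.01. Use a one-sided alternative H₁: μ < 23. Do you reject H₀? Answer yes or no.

reject H₀: no

SE = σ/√n = 4/√14 = 1.0690
z = (x̄−μ₀)/SE = (23.93−23)/1.0690 = 0.8699
p-value (one-sided, H₁ less) = 0.80783
At α=0.01: p ≥ α → fail to reject H₀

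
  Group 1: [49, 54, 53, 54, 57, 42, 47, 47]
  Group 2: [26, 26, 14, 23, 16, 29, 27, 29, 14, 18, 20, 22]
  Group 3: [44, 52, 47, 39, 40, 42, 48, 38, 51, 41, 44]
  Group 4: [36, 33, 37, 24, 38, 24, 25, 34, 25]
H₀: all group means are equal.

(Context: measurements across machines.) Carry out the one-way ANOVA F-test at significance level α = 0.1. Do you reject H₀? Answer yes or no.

reject H₀: yes

Group means [50.38, 22.00, 44.18, 30.67], grand mean 35.725
SSB = Σnᵢ(x̄ᵢ−x̄)² = 4994.464; SSW = ΣΣ(x−x̄ᵢ)² = 1031.511
MSB = 4994.464/3 = 1664.8212; MSW = 1031.511/36 = 28.6531
F = MSB/MSW = 58.1027
df = (3, 36)
p-value (upper-tail) = 0.00000
At α=0.1: p < α → reject H₀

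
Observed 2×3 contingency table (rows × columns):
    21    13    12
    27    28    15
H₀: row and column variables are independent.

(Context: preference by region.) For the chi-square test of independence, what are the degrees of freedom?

df = (r−1)(c−1) = (2−1)·(3−1) = 2

degrees of freedom = 2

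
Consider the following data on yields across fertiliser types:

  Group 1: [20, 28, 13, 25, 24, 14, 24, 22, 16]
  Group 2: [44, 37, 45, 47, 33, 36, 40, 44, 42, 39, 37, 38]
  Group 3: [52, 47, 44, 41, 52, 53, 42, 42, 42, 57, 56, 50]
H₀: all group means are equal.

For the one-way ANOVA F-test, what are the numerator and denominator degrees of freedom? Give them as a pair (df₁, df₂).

degrees of freedom = [2, 30]

k = 3 groups, N = 33 total
df = (k−1, N−k) = (3−1, 33−3) = (2, 30)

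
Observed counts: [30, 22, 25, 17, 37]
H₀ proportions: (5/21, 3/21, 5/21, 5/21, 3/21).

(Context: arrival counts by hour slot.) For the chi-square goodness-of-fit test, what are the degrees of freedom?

df = k − 1 = 5 − 1 = 4

degrees of freedom = 4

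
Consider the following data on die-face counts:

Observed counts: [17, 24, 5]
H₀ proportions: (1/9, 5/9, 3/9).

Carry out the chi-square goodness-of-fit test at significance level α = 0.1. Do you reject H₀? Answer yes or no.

n = 46; E_i = n·p_i = [5.11, 25.56, 15.33]
χ² = (17−5.11)²/5.11 + (24−25.56)²/25.56 + (5−15.33)²/15.33 = 34.7130
df = 2
p-value (upper-tail) = 0.00000
At α=0.1: p < α → reject H₀

reject H₀: yes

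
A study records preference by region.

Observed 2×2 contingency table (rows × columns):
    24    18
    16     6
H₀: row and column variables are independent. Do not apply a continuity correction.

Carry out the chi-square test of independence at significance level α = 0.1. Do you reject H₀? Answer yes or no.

Row totals [42, 22], col totals [40, 24], n=64
χ² = (24−26.25)²/26.25 + (18−15.75)²/15.75 + (16−13.75)²/13.75 + (6−8.25)²/8.25 = 1.4961
df = 1
p-value (upper-tail) = 0.22127
At α=0.1: p ≥ α → fail to reject H₀

reject H₀: no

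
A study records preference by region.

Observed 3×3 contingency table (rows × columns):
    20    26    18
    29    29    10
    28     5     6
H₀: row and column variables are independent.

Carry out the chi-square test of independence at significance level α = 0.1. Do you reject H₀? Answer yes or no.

reject H₀: yes

Row totals [64, 68, 39], col totals [77, 60, 34], n=171
χ² = (20−28.82)²/28.82 + (26−22.46)²/22.46 + (18−12.73)²/12.73 + (29−30.62)²/30.62 + (29−23.86)²/23.86 + (10−13.52)²/13.52 + (28−17.56)²/17.56 + (5−13.68)²/13.68 + (6−7.75)²/7.75 = 19.6670
df = 4
p-value (upper-tail) = 0.00058
At α=0.1: p < α → reject H₀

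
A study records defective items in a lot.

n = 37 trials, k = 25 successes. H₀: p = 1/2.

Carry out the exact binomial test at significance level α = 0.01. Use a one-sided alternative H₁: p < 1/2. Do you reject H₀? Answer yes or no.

Exact binomial: n=37, k=25, p₀=1/2=0.5000
P(X≤25) from Σ C(n,i)·p₀^i·(1−p₀)^(n−i)
p-value (one-sided, H₁ less) = 0.98996
At α=0.01: p ≥ α → fail to reject H₀

reject H₀: no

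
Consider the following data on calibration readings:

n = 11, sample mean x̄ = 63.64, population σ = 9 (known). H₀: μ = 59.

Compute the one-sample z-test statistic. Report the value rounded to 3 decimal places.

SE = σ/√n = 9/√11 = 2.7136
z = (x̄−μ₀)/SE = (63.64−59)/2.7136 = 1.7099

test statistic = 1.710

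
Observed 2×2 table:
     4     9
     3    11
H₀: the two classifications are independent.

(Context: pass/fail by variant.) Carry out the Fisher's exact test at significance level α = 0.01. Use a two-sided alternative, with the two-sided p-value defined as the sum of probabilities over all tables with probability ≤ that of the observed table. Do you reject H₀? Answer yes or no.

Margins: r₁=13, r₂=14, c₁=7, c₂=20, n=27
p_obs = C(13,4)·C(14,3)/C(27,7); sum pmf over tables with pmf ≤ p_obs
p-value (two-sided) = 0.67762
At α=0.01: p ≥ α → fail to reject H₀

reject H₀: no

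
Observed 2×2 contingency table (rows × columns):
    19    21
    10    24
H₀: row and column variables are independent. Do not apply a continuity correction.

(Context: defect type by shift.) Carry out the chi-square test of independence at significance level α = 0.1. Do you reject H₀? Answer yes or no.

Row totals [40, 34], col totals [29, 45], n=74
χ² = (19−15.68)²/15.68 + (21−24.32)²/24.32 + (10−13.32)²/13.32 + (24−20.68)²/20.68 = 2.5232
df = 1
p-value (upper-tail) = 0.11218
At α=0.1: p ≥ α → fail to reject H₀

reject H₀: no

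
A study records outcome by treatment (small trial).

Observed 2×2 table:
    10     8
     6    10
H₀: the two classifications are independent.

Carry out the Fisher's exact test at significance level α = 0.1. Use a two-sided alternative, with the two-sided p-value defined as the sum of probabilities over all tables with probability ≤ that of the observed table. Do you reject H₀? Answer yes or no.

Margins: r₁=18, r₂=16, c₁=16, c₂=18, n=34
p_obs = C(18,10)·C(16,6)/C(34,16); sum pmf over tables with pmf ≤ p_obs
p-value (two-sided) = 0.32692
At α=0.1: p ≥ α → fail to reject H₀

reject H₀: no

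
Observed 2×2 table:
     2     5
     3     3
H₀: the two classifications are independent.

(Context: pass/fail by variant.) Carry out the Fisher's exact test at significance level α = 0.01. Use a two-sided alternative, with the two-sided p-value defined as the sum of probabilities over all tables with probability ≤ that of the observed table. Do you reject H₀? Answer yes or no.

Margins: r₁=7, r₂=6, c₁=5, c₂=8, n=13
p_obs = C(7,2)·C(6,3)/C(13,5); sum pmf over tables with pmf ≤ p_obs
p-value (two-sided) = 0.59207
At α=0.01: p ≥ α → fail to reject H₀

reject H₀: no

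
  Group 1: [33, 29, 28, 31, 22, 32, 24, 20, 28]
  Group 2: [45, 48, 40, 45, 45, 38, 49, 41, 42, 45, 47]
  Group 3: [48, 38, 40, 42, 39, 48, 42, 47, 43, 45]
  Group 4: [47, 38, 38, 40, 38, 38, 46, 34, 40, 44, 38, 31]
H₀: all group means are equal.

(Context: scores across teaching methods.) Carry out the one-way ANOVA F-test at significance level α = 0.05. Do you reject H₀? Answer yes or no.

Group means [27.44, 44.09, 43.20, 39.33], grand mean 38.952
SSB = Σnᵢ(x̄ᵢ−x̄)² = 1664.507; SSW = ΣΣ(x−x̄ᵢ)² = 637.398
MSB = 1664.507/3 = 554.8356; MSW = 637.398/38 = 16.7736
F = MSB/MSW = 33.0778
df = (3, 38)
p-value (upper-tail) = 0.00000
At α=0.05: p < α → reject H₀

reject H₀: yes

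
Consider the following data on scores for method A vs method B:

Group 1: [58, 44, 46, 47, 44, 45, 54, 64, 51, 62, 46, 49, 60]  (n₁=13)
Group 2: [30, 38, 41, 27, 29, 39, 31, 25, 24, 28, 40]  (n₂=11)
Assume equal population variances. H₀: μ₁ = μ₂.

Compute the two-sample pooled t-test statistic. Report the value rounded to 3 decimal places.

test statistic = 6.980

x̄₁=51.538, s₁=7.241, n₁=13
x̄₂=32.000, s₂=6.309, n₂=11
s_p² = [12·7.241² + 10·6.309²]/22 = 46.6923
SE = √(s_p²·(1/13+1/11)) = 2.7994
t = (51.538−32.000)/2.7994 = 6.9796
df = 22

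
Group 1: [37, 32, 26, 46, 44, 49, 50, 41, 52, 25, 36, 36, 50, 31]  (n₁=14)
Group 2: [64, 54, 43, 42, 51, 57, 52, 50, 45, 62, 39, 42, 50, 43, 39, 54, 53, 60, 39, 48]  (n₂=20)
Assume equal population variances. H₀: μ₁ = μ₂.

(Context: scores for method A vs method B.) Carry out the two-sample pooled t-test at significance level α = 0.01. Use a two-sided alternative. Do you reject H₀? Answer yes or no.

reject H₀: yes

x̄₁=39.643, s₁=9.128, n₁=14
x̄₂=49.350, s₂=7.761, n₂=20
s_p² = [13·9.128² + 19·7.761²]/32 = 69.6176
SE = √(s_p²·(1/14+1/20)) = 2.9075
t = (39.643−49.350)/2.9075 = -3.3387
df = 32
p-value (two-sided) = 0.00215
At α=0.01: p < α → reject H₀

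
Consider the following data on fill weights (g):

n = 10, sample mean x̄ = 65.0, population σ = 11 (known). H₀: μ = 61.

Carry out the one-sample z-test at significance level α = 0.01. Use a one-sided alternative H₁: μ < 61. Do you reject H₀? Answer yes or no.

reject H₀: no

SE = σ/√n = 11/√10 = 3.4785
z = (x̄−μ₀)/SE = (65.0−61)/3.4785 = 1.1499
p-value (one-sided, H₁ less) = 0.87491
At α=0.01: p ≥ α → fail to reject H₀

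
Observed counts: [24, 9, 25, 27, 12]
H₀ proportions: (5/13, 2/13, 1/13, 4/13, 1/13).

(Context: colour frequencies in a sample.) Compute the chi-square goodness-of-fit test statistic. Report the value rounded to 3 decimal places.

n = 97; E_i = n·p_i = [37.31, 14.92, 7.46, 29.85, 7.46]
χ² = (24−37.31)²/37.31 + (9−14.92)²/14.92 + (25−7.46)²/7.46 + (27−29.85)²/29.85 + (12−7.46)²/7.46 = 51.3541
df = 4

test statistic = 51.354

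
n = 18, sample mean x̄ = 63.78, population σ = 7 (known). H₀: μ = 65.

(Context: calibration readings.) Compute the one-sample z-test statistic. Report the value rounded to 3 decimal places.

SE = σ/√n = 7/√18 = 1.6499
z = (x̄−μ₀)/SE = (63.78−65)/1.6499 = -0.7394

test statistic = -0.739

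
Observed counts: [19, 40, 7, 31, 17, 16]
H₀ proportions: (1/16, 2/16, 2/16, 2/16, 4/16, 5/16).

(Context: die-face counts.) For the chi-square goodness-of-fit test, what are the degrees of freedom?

degrees of freedom = 5

df = k − 1 = 6 − 1 = 5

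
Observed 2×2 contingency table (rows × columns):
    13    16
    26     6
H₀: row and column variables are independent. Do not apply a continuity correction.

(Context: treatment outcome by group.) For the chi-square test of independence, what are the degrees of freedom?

degrees of freedom = 1

df = (r−1)(c−1) = (2−1)·(2−1) = 1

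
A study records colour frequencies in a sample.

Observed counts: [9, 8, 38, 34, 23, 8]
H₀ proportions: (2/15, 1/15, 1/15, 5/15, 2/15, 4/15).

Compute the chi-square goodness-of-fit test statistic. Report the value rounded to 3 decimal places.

test statistic = 137.525

n = 120; E_i = n·p_i = [16.00, 8.00, 8.00, 40.00, 16.00, 32.00]
χ² = (9−16.00)²/16.00 + (8−8.00)²/8.00 + (38−8.00)²/8.00 + (34−40.00)²/40.00 + (23−16.00)²/16.00 + (8−32.00)²/32.00 = 137.5250
df = 5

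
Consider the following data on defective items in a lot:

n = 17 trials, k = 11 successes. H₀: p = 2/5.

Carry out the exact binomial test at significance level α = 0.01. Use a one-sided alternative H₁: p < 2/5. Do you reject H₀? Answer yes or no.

Exact binomial: n=17, k=11, p₀=2/5=0.4000
P(X≤11) from Σ C(n,i)·p₀^i·(1−p₀)^(n−i)
p-value (one-sided, H₁ less) = 0.98941
At α=0.01: p ≥ α → fail to reject H₀

reject H₀: no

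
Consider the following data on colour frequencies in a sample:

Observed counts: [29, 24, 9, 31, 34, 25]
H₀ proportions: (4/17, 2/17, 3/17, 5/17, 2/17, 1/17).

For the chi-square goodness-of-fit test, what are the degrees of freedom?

df = k − 1 = 6 − 1 = 5

degrees of freedom = 5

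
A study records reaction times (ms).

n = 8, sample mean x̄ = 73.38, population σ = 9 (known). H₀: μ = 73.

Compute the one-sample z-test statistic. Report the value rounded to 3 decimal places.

test statistic = 0.119

SE = σ/√n = 9/√8 = 3.1820
z = (x̄−μ₀)/SE = (73.38−73)/3.1820 = 0.1194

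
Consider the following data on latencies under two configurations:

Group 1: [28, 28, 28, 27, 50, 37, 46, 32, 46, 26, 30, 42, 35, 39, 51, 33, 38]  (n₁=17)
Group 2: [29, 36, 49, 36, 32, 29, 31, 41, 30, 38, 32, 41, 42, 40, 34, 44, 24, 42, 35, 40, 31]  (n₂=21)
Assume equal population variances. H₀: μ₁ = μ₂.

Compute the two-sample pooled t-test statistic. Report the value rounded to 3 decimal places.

test statistic = 0.100

x̄₁=36.235, s₁=8.311, n₁=17
x̄₂=36.000, s₂=6.148, n₂=21
s_p² = [16·8.311² + 20·6.148²]/36 = 51.6961
SE = √(s_p²·(1/17+1/21)) = 2.3458
t = (36.235−36.000)/2.3458 = 0.1003
df = 36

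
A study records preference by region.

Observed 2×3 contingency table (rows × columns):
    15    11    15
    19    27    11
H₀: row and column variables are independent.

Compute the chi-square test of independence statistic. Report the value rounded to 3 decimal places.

Row totals [41, 57], col totals [34, 38, 26], n=98
χ² = (15−14.22)²/14.22 + (11−15.90)²/15.90 + (15−10.88)²/10.88 + (19−19.78)²/19.78 + (27−22.10)²/22.10 + (11−15.12)²/15.12 = 5.3533
df = 2

test statistic = 5.353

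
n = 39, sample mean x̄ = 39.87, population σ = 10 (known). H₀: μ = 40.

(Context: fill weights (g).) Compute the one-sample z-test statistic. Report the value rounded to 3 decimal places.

test statistic = -0.081

SE = σ/√n = 10/√39 = 1.6013
z = (x̄−μ₀)/SE = (39.87−40)/1.6013 = -0.0812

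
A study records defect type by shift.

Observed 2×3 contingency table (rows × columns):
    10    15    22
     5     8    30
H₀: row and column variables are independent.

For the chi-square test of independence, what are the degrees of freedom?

degrees of freedom = 2

df = (r−1)(c−1) = (2−1)·(3−1) = 2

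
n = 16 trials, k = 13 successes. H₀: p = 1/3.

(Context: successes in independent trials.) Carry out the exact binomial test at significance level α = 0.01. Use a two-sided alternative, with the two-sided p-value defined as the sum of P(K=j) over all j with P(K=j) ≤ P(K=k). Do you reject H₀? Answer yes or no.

reject H₀: yes

Exact binomial: n=16, k=13, p₀=1/3=0.3333
P(X=j) = C(n,j)·p₀^j·(1−p₀)^(n−j); p = Σ P(X=j) over j with P(X=j) ≤ P(X=13)
p-value (two-sided) = 0.00012
At α=0.01: p < α → reject H₀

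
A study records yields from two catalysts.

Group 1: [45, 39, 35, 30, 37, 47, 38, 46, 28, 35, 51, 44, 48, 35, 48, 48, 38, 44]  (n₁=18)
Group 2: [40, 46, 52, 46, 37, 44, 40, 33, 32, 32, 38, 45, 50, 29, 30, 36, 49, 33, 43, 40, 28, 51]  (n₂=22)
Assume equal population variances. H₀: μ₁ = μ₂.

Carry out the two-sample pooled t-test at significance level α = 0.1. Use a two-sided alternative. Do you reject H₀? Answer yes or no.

x̄₁=40.889, s₁=6.764, n₁=18
x̄₂=39.727, s₂=7.516, n₂=22
s_p² = [17·6.764² + 21·7.516²]/38 = 51.6879
SE = √(s_p²·(1/18+1/22)) = 2.2850
t = (40.889−39.727)/2.2850 = 0.5084
df = 38
p-value (two-sided) = 0.61413
At α=0.1: p ≥ α → fail to reject H₀

reject H₀: no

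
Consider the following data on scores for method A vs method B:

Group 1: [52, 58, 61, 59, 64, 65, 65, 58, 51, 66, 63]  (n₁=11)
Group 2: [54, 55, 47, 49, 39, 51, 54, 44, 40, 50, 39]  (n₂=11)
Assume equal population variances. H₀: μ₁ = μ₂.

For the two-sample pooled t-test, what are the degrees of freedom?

df = n₁ + n₂ − 2 = 11 + 11 − 2 = 20

degrees of freedom = 20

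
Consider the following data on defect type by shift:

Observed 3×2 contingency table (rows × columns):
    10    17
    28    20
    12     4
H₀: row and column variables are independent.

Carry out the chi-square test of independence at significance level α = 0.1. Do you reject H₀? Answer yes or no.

Row totals [27, 48, 16], col totals [50, 41], n=91
χ² = (10−14.84)²/14.84 + (17−12.16)²/12.16 + (28−26.37)²/26.37 + (20−21.63)²/21.63 + (12−8.79)²/8.79 + (4−7.21)²/7.21 = 6.3199
df = 2
p-value (upper-tail) = 0.04243
At α=0.1: p < α → reject H₀

reject H₀: yes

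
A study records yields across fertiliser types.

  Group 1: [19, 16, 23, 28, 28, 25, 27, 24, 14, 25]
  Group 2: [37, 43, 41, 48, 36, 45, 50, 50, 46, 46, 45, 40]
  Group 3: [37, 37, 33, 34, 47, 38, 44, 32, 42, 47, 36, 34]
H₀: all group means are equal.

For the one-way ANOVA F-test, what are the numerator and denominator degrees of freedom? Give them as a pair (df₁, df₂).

degrees of freedom = [2, 31]

k = 3 groups, N = 34 total
df = (k−1, N−k) = (3−1, 34−3) = (2, 31)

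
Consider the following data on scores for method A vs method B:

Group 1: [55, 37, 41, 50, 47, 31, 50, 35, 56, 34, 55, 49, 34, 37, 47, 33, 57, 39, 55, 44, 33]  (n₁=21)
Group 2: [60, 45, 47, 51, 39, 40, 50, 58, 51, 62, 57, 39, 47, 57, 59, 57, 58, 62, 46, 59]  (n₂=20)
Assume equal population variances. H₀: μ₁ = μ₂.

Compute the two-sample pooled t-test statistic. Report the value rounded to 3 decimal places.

x̄₁=43.762, s₁=8.983, n₁=21
x̄₂=52.200, s₂=7.716, n₂=20
s_p² = [20·8.983² + 19·7.716²]/39 = 70.3849
SE = √(s_p²·(1/21+1/20)) = 2.6212
t = (43.762−52.200)/2.6212 = -3.2191
df = 39

test statistic = -3.219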